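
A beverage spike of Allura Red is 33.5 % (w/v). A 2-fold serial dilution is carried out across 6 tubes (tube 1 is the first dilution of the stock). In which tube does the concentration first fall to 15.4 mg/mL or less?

Tube n has concentration 33.5 % (w/v) / 2ⁿ.
Need 2ⁿ ≥ 33.5 % (w/v) / 15.4 mg/mL = 21.8, so n ≥ 4.44.
First such tube: n = 5.

tube 5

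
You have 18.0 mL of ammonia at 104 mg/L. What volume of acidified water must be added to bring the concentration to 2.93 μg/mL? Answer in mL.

2.93 μg/mL = 2.93 mg/L.
V₂ = C₁V₁/C₂ = 104 × 18.0 / 2.93 = 639 mL.
Diluent to add = V₂ − V₁ = 639 − 18.0 = 621 mL.

621 mL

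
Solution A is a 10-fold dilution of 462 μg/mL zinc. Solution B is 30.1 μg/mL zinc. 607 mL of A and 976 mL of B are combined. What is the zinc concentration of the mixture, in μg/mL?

36.3 μg/mL

C_A = 462 μg/mL / 10 = 46.2 μg/mL.
C_mix = (C_A·V_A + C_B·V_B)/(V_A + V_B) = (46.2×607 + 30.1×976) / 1583 = 36.3 μg/mL.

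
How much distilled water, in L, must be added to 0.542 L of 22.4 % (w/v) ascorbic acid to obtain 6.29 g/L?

6.29 g/L = 0.629 % (w/v).
V₂ = C₁V₁/C₂ = 22.4 × 0.542 / 0.629 = 19.3 L.
Diluent to add = V₂ − V₁ = 19.3 − 0.542 = 18.8 L.

18.8 L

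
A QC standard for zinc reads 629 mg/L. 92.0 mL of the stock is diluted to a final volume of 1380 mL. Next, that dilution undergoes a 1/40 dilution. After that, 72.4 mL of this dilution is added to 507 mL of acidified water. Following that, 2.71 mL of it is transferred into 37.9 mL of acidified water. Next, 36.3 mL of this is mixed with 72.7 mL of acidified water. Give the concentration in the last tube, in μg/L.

2.91 μg/L

Overall dilution factor = 15 × 40 × 8.003 × 14.99 × 3.003 = 2.16 × 10⁵.
629 mg/L / 2.16 × 10⁵ = 2.91 × 10⁻³ mg/L = 2.91 μg/L.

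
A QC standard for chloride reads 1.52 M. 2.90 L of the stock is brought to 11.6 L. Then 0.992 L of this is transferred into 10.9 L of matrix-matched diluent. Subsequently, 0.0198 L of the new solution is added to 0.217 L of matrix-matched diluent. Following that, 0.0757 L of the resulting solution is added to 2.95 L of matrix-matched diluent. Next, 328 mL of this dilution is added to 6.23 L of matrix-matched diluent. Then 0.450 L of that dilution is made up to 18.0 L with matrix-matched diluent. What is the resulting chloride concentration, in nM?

Overall dilution factor = 4 × 11.99 × 11.96 × 39.97 × 19.99 × 40 = 1.83 × 10⁷.
1.52 M / 1.83 × 10⁷ = 8.29 × 10⁻⁸ M = 82.9 nM.

82.9 nM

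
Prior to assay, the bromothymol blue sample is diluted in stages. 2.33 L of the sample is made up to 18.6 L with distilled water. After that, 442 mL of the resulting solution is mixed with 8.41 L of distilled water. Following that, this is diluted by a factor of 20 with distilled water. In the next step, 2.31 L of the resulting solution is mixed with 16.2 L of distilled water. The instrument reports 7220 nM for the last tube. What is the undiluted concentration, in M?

Overall dilution factor = 7.983 × 20.03 × 20 × 8.013 = 2.56 × 10⁴.
Original = 7220 nM × 2.56 × 10⁴ = 1.85 × 10⁸ nM = 0.185 M.

0.185 M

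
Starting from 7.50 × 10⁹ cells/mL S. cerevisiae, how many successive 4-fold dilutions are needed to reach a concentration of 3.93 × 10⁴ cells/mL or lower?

Need 4ⁿ ≥ 1.91 × 10⁵, so n ≥ log(1.91 × 10⁵)/log(4) = 8.77.
Minimum whole steps: n = 9.

9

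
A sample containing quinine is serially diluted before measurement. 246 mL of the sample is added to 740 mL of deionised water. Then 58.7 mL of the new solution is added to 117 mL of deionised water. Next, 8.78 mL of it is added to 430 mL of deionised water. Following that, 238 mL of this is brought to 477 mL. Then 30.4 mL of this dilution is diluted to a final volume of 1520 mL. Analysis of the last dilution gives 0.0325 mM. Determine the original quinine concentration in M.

1.95 M

Overall dilution factor = 4.008 × 2.993 × 49.97 × 2.004 × 50 = 6.01 × 10⁴.
Original = 0.0325 mM × 6.01 × 10⁴ = 1953 mM = 1.95 M.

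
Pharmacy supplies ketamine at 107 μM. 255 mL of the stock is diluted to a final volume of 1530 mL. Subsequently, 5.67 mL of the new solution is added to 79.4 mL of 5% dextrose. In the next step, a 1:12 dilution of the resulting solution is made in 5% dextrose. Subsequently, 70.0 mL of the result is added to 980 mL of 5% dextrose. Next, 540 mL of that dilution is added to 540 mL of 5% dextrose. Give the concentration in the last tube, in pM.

3300 pM

Overall dilution factor = 6 × 15.00 × 12 × 15 × 2 = 3.24 × 10⁴.
107 μM / 3.24 × 10⁴ = 3.30 × 10⁻³ μM = 3300 pM.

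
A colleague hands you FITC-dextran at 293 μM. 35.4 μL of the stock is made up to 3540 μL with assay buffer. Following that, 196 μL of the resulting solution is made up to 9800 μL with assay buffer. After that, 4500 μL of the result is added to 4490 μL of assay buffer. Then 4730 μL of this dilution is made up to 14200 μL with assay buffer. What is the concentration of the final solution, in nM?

Overall dilution factor = 100 × 50 × 1.998 × 3.002 = 3.00 × 10⁴.
293 μM / 3.00 × 10⁴ = 9.77 × 10⁻³ μM = 9.77 nM.

9.77 nM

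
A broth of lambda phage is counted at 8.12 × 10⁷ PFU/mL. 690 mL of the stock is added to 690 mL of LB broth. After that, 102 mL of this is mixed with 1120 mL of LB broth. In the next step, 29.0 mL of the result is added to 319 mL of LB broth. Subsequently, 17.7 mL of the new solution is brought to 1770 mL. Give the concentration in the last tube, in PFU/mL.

2820 PFU/mL

Overall dilution factor = 2 × 11.98 × 12 × 100 = 2.88 × 10⁴.
8.12 × 10⁷ PFU/mL / 2.88 × 10⁴ = 2820 PFU/mL.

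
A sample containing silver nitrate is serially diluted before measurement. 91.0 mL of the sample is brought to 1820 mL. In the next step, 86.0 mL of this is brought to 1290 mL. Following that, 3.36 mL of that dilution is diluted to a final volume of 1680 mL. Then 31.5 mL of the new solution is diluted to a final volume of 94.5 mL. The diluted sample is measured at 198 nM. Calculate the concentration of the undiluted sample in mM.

Overall dilution factor = 20 × 15 × 500 × 3 = 4.50 × 10⁵.
Original = 198 nM × 4.50 × 10⁵ = 8.91 × 10⁷ nM = 89.1 mM.

89.1 mM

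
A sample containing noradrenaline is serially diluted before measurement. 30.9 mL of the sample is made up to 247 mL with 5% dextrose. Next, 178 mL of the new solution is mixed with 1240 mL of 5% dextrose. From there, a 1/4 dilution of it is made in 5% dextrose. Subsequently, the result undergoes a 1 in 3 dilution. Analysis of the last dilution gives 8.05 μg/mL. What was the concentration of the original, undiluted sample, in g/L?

Overall dilution factor = 7.994 × 7.966 × 4 × 3 = 764.
Original = 8.05 μg/mL × 764 = 6151 μg/mL = 6.15 g/L.

6.15 g/L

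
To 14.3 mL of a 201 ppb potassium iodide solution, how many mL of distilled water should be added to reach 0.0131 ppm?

205 mL

0.0131 ppm = 13.1 ppb.
V₂ = C₁V₁/C₂ = 201 × 14.3 / 13.1 = 219 mL.
Diluent to add = V₂ − V₁ = 219 − 14.3 = 205 mL.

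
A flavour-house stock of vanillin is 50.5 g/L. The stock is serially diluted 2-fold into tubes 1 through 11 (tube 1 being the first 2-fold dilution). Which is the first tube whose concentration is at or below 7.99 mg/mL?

Tube n has concentration 50.5 g/L / 2ⁿ.
Need 2ⁿ ≥ 50.5 g/L / 7.99 mg/mL = 6.32, so n ≥ 2.66.
First such tube: n = 3.

tube 3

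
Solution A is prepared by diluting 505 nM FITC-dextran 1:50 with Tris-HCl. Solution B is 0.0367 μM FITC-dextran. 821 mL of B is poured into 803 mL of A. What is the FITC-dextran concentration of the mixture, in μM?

0.0235 μM

C_A = 505 nM / 50 = 10.1 nM.
C_B = 0.0367 μM = 36.7 nM.
C_mix = (C_A·V_A + C_B·V_B)/(V_A + V_B) = (10.1×803 + 36.7×821) / 1624 = 23.5 nM = 0.0235 μM.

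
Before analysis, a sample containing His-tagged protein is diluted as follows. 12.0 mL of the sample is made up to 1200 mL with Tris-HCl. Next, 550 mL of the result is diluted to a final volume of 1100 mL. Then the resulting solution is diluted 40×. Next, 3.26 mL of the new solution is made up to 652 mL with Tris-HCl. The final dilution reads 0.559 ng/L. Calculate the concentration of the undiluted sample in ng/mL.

894 ng/mL

Overall dilution factor = 100 × 2 × 40 × 200 = 1.60 × 10⁶.
Original = 0.559 ng/L × 1.60 × 10⁶ = 8.94 × 10⁵ ng/L = 894 ng/mL.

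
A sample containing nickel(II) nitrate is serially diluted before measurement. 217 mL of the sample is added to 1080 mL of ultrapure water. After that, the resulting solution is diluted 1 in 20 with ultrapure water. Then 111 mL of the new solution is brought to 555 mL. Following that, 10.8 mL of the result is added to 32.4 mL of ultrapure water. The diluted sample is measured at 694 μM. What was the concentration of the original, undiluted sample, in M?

Overall dilution factor = 5.977 × 20 × 5 × 4 = 2391.
Original = 694 μM × 2391 = 1.66 × 10⁶ μM = 1.66 M.

1.66 M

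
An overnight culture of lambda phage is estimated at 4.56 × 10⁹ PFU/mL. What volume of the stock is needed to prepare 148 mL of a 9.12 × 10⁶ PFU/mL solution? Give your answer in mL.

V₁ = C₂V₂/C₁ = 9.12 × 10⁶ × 148 / 4.56 × 10⁹ = 0.296 mL.

0.296 mL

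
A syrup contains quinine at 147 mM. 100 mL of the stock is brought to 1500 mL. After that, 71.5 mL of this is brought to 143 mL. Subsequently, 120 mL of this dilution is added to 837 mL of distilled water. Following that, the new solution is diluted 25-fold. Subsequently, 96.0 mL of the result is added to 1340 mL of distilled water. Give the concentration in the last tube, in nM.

1640 nM

Overall dilution factor = 15 × 2 × 7.975 × 25 × 14.96 = 8.95 × 10⁴.
147 mM / 8.95 × 10⁴ = 1.64 × 10⁻³ mM = 1640 nM.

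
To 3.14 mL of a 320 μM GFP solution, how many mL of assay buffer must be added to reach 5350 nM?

185 mL

5350 nM = 5.35 μM.
V₂ = C₁V₁/C₂ = 320 × 3.14 / 5.35 = 188 mL.
Diluent to add = V₂ − V₁ = 188 − 3.14 = 185 mL.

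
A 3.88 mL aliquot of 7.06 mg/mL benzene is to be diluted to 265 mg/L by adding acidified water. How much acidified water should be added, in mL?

99.5 mL

265 mg/L = 0.265 mg/mL.
V₂ = C₁V₁/C₂ = 7.06 × 3.88 / 0.265 = 103 mL.
Diluent to add = V₂ − V₁ = 103 − 3.88 = 99.5 mL.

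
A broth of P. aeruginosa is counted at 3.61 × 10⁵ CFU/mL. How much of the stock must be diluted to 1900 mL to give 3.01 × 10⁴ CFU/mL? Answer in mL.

V₁ = C₂V₂/C₁ = 3.01 × 10⁴ × 1900 / 3.61 × 10⁵ = 158 mL.

158 mL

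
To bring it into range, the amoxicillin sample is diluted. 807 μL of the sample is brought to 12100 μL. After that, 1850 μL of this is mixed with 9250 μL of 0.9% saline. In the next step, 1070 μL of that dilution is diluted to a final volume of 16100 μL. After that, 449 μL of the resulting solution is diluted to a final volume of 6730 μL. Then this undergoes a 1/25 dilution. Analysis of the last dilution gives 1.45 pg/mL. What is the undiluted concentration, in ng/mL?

Overall dilution factor = 14.99 × 6 × 15.05 × 14.99 × 25 = 5.07 × 10⁵.
Original = 1.45 pg/mL × 5.07 × 10⁵ = 7.35 × 10⁵ pg/mL = 735 ng/mL.

735 ng/mL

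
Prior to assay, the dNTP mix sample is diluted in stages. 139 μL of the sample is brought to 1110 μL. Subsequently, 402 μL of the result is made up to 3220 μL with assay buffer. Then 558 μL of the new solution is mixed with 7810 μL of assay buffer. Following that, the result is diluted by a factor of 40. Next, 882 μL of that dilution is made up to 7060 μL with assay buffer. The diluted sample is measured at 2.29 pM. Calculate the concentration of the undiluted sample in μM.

Overall dilution factor = 7.986 × 8.010 × 15.00 × 40 × 8.005 = 3.07 × 10⁵.
Original = 2.29 pM × 3.07 × 10⁵ = 7.03 × 10⁵ pM = 0.703 μM.

0.703 μM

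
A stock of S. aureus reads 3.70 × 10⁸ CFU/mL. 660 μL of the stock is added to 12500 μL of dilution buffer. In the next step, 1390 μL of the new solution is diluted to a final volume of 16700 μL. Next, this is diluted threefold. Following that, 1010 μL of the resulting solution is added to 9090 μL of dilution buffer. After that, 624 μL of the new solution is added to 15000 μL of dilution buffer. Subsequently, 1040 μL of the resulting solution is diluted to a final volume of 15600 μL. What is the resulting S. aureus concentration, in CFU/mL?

Overall dilution factor = 19.94 × 12.01 × 3 × 10 × 25.04 × 15 = 2.70 × 10⁶.
3.70 × 10⁸ CFU/mL / 2.70 × 10⁶ = 137 CFU/mL.

137 CFU/mL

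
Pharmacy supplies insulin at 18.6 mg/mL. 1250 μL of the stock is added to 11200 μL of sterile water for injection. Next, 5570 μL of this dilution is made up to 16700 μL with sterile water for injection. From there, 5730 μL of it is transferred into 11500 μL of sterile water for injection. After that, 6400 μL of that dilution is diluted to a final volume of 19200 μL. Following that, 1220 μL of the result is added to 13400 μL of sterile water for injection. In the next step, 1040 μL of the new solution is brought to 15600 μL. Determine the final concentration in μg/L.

384 μg/L

Overall dilution factor = 9.960 × 2.998 × 3.007 × 3 × 11.98 × 15 = 4.84 × 10⁴.
18.6 mg/mL / 4.84 × 10⁴ = 3.84 × 10⁻⁴ mg/mL = 384 μg/L.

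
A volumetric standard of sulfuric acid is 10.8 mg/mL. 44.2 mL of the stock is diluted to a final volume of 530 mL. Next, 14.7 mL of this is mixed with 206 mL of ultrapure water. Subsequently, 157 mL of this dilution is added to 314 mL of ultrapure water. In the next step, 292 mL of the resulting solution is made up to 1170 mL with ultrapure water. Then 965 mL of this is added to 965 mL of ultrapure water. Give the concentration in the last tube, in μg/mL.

Overall dilution factor = 11.99 × 15.01 × 3 × 4.007 × 2 = 4328.
10.8 mg/mL / 4328 = 2.50 × 10⁻³ mg/mL = 2.50 μg/mL.

2.50 μg/mL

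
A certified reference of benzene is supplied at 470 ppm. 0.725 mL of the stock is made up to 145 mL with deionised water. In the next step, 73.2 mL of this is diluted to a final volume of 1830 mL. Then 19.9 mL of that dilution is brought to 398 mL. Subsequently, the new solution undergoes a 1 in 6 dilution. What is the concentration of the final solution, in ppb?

Overall dilution factor = 200 × 25 × 20 × 6 = 6.00 × 10⁵.
470 ppm / 6.00 × 10⁵ = 7.83 × 10⁻⁴ ppm = 0.783 ppb.

0.783 ppb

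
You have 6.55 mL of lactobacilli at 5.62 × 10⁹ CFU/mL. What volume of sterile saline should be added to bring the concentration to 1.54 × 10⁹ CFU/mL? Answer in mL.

17.4 mL

V₂ = C₁V₁/C₂ = 5.62 × 10⁹ × 6.55 / 1.54 × 10⁹ = 23.9 mL.
Diluent to add = V₂ − V₁ = 23.9 − 6.55 = 17.4 mL.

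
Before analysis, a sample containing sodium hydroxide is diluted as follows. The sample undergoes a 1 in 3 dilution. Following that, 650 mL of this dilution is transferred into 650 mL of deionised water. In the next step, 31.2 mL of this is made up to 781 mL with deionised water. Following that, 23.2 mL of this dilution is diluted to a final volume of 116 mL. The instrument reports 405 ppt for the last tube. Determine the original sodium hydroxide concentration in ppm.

0.304 ppm

Overall dilution factor = 3 × 2 × 25.03 × 5 = 751.
Original = 405 ppt × 751 = 3.04 × 10⁵ ppt = 0.304 ppm.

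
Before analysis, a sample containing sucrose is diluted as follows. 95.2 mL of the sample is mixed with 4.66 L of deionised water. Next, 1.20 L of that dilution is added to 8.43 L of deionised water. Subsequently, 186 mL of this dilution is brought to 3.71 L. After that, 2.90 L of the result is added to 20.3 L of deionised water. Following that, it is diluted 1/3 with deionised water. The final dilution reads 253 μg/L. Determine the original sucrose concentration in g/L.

48.5 g/L

Overall dilution factor = 49.95 × 8.025 × 19.95 × 8 × 3 = 1.92 × 10⁵.
Original = 253 μg/L × 1.92 × 10⁵ = 4.85 × 10⁷ μg/L = 48.5 g/L.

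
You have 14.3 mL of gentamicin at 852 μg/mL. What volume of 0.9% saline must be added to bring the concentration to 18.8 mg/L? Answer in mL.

634 mL

18.8 mg/L = 18.8 μg/mL.
V₂ = C₁V₁/C₂ = 852 × 14.3 / 18.8 = 648 mL.
Diluent to add = V₂ − V₁ = 648 − 14.3 = 634 mL.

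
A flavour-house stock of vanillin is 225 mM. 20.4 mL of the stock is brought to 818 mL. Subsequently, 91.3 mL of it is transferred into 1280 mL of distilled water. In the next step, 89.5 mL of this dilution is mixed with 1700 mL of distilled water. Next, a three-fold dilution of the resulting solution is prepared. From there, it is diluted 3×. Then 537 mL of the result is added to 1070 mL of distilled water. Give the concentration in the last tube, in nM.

Overall dilution factor = 40.10 × 15.02 × 19.99 × 3 × 3 × 2.993 = 3.24 × 10⁵.
225 mM / 3.24 × 10⁵ = 6.94 × 10⁻⁴ mM = 694 nM.

694 nM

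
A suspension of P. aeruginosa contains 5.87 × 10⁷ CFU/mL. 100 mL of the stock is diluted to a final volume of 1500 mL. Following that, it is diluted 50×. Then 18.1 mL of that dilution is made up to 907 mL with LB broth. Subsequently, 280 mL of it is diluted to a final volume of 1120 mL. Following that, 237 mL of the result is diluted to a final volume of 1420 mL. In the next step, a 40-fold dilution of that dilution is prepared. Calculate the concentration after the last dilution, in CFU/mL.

1.63 CFU/mL

Overall dilution factor = 15 × 50 × 50.11 × 4 × 5.992 × 40 = 3.60 × 10⁷.
5.87 × 10⁷ CFU/mL / 3.60 × 10⁷ = 1.63 CFU/mL.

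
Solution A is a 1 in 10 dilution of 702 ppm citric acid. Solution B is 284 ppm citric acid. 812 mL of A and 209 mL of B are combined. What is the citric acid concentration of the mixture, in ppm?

C_A = 702 ppm / 10 = 70.2 ppm.
C_mix = (C_A·V_A + C_B·V_B)/(V_A + V_B) = (70.2×812 + 284×209) / 1021 = 114 ppm.

114 ppm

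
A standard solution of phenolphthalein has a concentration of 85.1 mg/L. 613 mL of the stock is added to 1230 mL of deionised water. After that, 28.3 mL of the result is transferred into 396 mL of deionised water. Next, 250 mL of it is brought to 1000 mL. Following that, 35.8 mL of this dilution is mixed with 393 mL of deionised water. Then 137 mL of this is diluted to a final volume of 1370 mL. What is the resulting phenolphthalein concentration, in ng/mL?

Overall dilution factor = 3.007 × 14.99 × 4 × 11.98 × 10 = 2.16 × 10⁴.
85.1 mg/L / 2.16 × 10⁴ = 3.94 × 10⁻³ mg/L = 3.94 ng/mL.

3.94 ng/mL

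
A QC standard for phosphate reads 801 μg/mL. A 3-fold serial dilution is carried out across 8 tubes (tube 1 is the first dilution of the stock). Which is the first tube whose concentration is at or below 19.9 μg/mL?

tube 4

Tube n has concentration 801 μg/mL / 3ⁿ.
Need 3ⁿ ≥ 801 μg/mL / 19.9 μg/mL = 40.3, so n ≥ 3.36.
First such tube: n = 4.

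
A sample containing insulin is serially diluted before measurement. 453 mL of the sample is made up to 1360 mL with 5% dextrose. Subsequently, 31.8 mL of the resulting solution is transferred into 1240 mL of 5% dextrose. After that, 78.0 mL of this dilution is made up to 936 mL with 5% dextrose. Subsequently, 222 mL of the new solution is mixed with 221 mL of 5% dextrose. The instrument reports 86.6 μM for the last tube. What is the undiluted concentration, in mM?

Overall dilution factor = 3.002 × 39.99 × 12 × 1.995 = 2875.
Original = 86.6 μM × 2875 = 2.49 × 10⁵ μM = 249 mM.

249 mM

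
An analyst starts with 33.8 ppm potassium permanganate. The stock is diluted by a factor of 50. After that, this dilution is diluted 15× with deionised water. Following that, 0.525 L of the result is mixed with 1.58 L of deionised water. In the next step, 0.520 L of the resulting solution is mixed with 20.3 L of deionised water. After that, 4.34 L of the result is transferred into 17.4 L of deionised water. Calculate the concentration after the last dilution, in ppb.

Overall dilution factor = 50 × 15 × 4.010 × 40.04 × 5.009 = 6.03 × 10⁵.
33.8 ppm / 6.03 × 10⁵ = 5.60 × 10⁻⁵ ppm = 0.0560 ppb.

0.0560 ppb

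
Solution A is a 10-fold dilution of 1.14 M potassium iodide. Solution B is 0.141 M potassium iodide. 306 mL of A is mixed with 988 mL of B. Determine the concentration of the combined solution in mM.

135 mM

C_A = 1.14 M / 10 = 0.114 M.
C_mix = (C_A·V_A + C_B·V_B)/(V_A + V_B) = (0.114×306 + 0.141×988) / 1294 = 0.135 M = 135 mM.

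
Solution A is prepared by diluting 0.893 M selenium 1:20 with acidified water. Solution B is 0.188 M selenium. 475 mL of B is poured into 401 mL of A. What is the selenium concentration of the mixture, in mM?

122 mM

C_A = 0.893 M / 20 = 0.0447 M.
C_mix = (C_A·V_A + C_B·V_B)/(V_A + V_B) = (0.0447×401 + 0.188×475) / 876.0 = 0.122 M = 122 mM.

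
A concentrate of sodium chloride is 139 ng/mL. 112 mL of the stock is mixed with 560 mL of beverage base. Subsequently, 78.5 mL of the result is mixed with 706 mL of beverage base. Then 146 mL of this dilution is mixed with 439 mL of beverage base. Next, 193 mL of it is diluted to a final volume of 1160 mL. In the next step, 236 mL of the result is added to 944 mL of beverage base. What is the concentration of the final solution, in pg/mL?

Overall dilution factor = 6 × 9.994 × 4.007 × 6.010 × 5 = 7220.
139 ng/mL / 7220 = 0.0193 ng/mL = 19.3 pg/mL.

19.3 pg/mL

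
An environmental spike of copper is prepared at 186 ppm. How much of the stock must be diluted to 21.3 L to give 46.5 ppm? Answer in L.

V₁ = C₂V₂/C₁ = 46.5 × 21.3 / 186 = 5.33 L.

5.33 L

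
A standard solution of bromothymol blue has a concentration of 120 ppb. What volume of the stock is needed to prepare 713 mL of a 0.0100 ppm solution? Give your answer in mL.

0.0100 ppm = 10.0 ppb.
V₁ = C₂V₂/C₁ = 10.0 × 713 / 120 = 59.4 mL.

59.4 mL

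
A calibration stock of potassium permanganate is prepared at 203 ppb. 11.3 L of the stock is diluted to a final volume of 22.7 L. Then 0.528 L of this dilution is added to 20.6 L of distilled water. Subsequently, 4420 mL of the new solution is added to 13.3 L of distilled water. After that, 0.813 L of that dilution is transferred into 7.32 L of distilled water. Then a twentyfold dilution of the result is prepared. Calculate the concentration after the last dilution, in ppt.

3.15 ppt

Overall dilution factor = 2.009 × 40.02 × 4.009 × 10.00 × 20 = 6.45 × 10⁴.
203 ppb / 6.45 × 10⁴ = 3.15 × 10⁻³ ppb = 3.15 ppt.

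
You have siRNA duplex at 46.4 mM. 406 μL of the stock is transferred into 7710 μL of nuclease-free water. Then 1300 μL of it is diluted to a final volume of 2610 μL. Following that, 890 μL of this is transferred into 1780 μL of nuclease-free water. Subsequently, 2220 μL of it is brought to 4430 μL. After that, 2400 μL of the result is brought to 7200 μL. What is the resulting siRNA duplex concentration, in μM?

Overall dilution factor = 19.99 × 2.008 × 3 × 1.995 × 3 = 721.
46.4 mM / 721 = 0.0644 mM = 64.4 μM.

64.4 μM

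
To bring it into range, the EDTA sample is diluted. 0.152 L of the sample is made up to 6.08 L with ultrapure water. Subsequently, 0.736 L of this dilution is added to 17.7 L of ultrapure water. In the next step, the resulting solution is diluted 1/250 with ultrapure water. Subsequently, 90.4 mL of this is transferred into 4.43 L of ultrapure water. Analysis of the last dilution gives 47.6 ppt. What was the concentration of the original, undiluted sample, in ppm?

Overall dilution factor = 40 × 25.05 × 250 × 50.00 = 1.25 × 10⁷.
Original = 47.6 ppt × 1.25 × 10⁷ = 5.96 × 10⁸ ppt = 596 ppm.

596 ppm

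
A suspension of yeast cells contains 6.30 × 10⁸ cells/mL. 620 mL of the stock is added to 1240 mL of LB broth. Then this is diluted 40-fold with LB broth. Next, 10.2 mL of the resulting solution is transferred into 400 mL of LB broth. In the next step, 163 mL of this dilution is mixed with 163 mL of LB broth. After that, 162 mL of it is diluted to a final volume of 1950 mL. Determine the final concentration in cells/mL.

Overall dilution factor = 3 × 40 × 40.22 × 2 × 12.04 = 1.16 × 10⁵.
6.30 × 10⁸ cells/mL / 1.16 × 10⁵ = 5420 cells/mL.

5420 cells/mL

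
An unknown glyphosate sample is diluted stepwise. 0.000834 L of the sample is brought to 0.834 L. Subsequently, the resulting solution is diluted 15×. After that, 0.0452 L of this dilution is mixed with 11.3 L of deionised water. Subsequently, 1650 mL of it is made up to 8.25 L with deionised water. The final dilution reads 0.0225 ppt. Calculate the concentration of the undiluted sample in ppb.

Overall dilution factor = 1000 × 15 × 251 × 5 = 1.88 × 10⁷.
Original = 0.0225 ppt × 1.88 × 10⁷ = 4.24 × 10⁵ ppt = 424 ppb.

424 ppb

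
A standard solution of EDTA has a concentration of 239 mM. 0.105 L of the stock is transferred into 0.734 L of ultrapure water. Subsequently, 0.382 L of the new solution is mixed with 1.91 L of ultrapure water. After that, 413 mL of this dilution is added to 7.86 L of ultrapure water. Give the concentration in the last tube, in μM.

249 μM

Overall dilution factor = 7.990 × 6 × 20.03 = 960.
239 mM / 960 = 0.249 mM = 249 μM.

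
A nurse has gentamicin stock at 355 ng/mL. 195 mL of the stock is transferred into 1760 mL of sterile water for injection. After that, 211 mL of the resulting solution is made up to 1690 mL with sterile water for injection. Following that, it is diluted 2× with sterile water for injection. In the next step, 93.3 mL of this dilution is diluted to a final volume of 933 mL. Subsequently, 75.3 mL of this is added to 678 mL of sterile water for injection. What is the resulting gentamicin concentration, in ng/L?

22.1 ng/L

Overall dilution factor = 10.03 × 8.009 × 2 × 10 × 10.00 = 1.61 × 10⁴.
355 ng/mL / 1.61 × 10⁴ = 0.0221 ng/mL = 22.1 ng/L.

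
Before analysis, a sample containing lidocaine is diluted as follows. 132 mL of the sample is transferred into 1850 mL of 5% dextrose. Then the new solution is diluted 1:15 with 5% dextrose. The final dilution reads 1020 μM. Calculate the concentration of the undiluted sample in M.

0.230 M

Overall dilution factor = 15.02 × 15 = 225.
Original = 1020 μM × 225 = 2.30 × 10⁵ μM = 0.230 M.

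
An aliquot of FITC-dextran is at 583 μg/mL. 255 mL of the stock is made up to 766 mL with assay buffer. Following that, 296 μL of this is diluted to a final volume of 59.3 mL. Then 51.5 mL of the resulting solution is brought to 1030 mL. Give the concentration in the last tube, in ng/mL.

48.4 ng/mL

Overall dilution factor = 3.004 × 200.3 × 20 = 1.20 × 10⁴.
583 μg/mL / 1.20 × 10⁴ = 0.0484 μg/mL = 48.4 ng/mL.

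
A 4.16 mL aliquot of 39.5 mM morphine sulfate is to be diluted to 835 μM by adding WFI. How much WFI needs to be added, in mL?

193 mL

835 μM = 0.835 mM.
V₂ = C₁V₁/C₂ = 39.5 × 4.16 / 0.835 = 197 mL.
Diluent to add = V₂ − V₁ = 197 − 4.16 = 193 mL.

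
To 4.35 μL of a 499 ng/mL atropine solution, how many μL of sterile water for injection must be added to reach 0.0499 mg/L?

0.0499 mg/L = 49.9 ng/mL.
V₂ = C₁V₁/C₂ = 499 × 4.35 / 49.9 = 43.5 μL.
Diluent to add = V₂ − V₁ = 43.5 − 4.35 = 39.1 μL.

39.1 μL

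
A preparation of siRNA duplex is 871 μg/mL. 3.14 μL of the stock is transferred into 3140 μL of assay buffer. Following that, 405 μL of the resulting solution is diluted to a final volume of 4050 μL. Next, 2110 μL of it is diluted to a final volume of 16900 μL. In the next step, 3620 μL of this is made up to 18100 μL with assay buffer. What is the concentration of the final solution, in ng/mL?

2.17 ng/mL

Overall dilution factor = 1001 × 10 × 8.009 × 5 = 4.01 × 10⁵.
871 μg/mL / 4.01 × 10⁵ = 2.17 × 10⁻³ μg/mL = 2.17 ng/mL.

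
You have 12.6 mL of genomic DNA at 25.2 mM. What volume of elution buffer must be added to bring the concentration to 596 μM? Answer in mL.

520 mL

596 μM = 0.596 mM.
V₂ = C₁V₁/C₂ = 25.2 × 12.6 / 0.596 = 533 mL.
Diluent to add = V₂ − V₁ = 533 − 12.6 = 520 mL.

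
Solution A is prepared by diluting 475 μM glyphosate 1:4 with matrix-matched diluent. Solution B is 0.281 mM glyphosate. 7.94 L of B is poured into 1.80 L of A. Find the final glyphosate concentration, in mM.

C_A = 475 μM / 4 = 119 μM.
C_B = 0.281 mM = 281 μM.
C_mix = (C_A·V_A + C_B·V_B)/(V_A + V_B) = (119×1.80 + 281×7.94) / 9.740 = 251 μM = 0.251 mM.

0.251 mM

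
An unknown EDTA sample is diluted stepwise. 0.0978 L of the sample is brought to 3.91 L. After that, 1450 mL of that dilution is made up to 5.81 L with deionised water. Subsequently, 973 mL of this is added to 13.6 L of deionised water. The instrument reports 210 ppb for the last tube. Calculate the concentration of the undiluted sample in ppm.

Overall dilution factor = 39.98 × 4.007 × 14.98 = 2399.
Original = 210 ppb × 2399 = 5.04 × 10⁵ ppb = 504 ppm.

504 ppm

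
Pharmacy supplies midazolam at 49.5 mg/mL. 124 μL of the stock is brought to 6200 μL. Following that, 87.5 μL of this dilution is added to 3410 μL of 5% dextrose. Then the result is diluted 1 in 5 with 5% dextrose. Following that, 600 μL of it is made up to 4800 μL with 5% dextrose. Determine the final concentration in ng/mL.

619 ng/mL

Overall dilution factor = 50 × 39.97 × 5 × 8 = 7.99 × 10⁴.
49.5 mg/mL / 7.99 × 10⁴ = 6.19 × 10⁻⁴ mg/mL = 619 ng/mL.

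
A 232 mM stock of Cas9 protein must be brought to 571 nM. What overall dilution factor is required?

Factor = C₀/C_target = 232 mM / 571 nM = 4.06 × 10⁵.

4.06 × 10⁵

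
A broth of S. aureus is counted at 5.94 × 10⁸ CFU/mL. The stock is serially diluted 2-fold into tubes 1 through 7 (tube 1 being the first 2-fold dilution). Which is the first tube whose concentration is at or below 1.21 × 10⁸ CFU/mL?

Tube n has concentration 5.94 × 10⁸ CFU/mL / 2ⁿ.
Need 2ⁿ ≥ 5.94 × 10⁸ CFU/mL / 1.21 × 10⁸ CFU/mL = 4.91, so n ≥ 2.30.
First such tube: n = 3.

tube 3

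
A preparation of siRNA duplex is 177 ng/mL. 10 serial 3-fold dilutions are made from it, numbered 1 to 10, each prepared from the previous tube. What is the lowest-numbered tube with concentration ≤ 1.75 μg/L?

tube 5

Tube n has concentration 177 ng/mL / 3ⁿ.
Need 3ⁿ ≥ 177 ng/mL / 1.75 μg/L = 101, so n ≥ 4.20.
First such tube: n = 5.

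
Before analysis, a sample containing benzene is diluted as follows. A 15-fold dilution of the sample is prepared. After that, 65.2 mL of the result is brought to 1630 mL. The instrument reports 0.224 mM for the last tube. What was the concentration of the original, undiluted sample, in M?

0.0840 M

Overall dilution factor = 15 × 25 = 375.
Original = 0.224 mM × 375 = 84.0 mM = 0.0840 M.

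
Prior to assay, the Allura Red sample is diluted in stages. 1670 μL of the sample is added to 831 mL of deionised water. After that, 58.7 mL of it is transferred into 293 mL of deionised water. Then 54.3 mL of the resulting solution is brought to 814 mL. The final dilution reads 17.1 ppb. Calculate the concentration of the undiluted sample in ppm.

Overall dilution factor = 498.6 × 5.991 × 14.99 = 4.48 × 10⁴.
Original = 17.1 ppb × 4.48 × 10⁴ = 7.66 × 10⁵ ppb = 766 ppm.

766 ppm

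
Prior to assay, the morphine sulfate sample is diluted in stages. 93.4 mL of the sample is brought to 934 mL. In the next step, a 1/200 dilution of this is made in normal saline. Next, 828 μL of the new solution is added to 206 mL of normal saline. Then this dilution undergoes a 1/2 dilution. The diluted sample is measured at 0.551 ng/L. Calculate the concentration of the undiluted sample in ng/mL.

551 ng/mL

Overall dilution factor = 10 × 200 × 249.8 × 2 = 9.99 × 10⁵.
Original = 0.551 ng/L × 9.99 × 10⁵ = 5.51 × 10⁵ ng/L = 551 ng/mL.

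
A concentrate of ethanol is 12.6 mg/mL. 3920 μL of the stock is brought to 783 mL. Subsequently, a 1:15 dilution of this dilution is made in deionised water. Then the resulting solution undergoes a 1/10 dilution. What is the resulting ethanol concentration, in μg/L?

421 μg/L

Overall dilution factor = 199.7 × 15 × 10 = 3.00 × 10⁴.
12.6 mg/mL / 3.00 × 10⁴ = 4.21 × 10⁻⁴ mg/mL = 421 μg/L.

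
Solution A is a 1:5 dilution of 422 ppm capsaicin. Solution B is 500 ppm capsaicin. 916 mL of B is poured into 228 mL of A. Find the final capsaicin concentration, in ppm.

417 ppm

C_A = 422 ppm / 5 = 84.4 ppm.
C_mix = (C_A·V_A + C_B·V_B)/(V_A + V_B) = (84.4×228 + 500×916) / 1144 = 417 ppm.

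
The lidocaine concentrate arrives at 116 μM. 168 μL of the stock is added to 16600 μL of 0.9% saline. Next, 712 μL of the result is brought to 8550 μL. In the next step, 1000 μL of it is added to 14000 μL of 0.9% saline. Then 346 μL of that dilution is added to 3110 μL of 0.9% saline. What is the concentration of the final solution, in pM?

646 pM

Overall dilution factor = 99.81 × 12.01 × 15 × 9.988 = 1.80 × 10⁵.
116 μM / 1.80 × 10⁵ = 6.46 × 10⁻⁴ μM = 646 pM.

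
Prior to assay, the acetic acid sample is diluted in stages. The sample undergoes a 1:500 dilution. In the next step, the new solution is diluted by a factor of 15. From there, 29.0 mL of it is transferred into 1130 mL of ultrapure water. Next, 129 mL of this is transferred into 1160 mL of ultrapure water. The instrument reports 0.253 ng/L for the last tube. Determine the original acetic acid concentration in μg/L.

758 μg/L

Overall dilution factor = 500 × 15 × 39.97 × 9.992 = 3.00 × 10⁶.
Original = 0.253 ng/L × 3.00 × 10⁶ = 7.58 × 10⁵ ng/L = 758 μg/L.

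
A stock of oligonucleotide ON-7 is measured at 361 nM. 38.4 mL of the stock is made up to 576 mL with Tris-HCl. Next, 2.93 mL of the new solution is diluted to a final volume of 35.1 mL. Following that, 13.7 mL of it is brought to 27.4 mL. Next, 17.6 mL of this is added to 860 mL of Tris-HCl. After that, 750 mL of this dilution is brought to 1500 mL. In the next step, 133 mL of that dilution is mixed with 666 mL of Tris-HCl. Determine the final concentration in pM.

Overall dilution factor = 15 × 11.98 × 2 × 49.86 × 2 × 6.008 = 2.15 × 10⁵.
361 nM / 2.15 × 10⁵ = 1.68 × 10⁻³ nM = 1.68 pM.

1.68 pM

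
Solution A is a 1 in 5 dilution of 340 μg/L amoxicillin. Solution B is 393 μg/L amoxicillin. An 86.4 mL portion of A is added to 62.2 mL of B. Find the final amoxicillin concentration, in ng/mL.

204 ng/mL

C_A = 340 μg/L / 5 = 68.0 μg/L.
C_mix = (C_A·V_A + C_B·V_B)/(V_A + V_B) = (68.0×86.4 + 393×62.2) / 148.6 = 204 μg/L = 204 ng/mL.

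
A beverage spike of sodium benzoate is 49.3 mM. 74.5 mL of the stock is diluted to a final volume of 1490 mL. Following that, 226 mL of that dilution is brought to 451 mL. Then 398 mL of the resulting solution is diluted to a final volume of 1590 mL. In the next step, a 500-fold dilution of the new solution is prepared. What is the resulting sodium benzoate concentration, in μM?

0.618 μM

Overall dilution factor = 20 × 1.996 × 3.995 × 500 = 7.97 × 10⁴.
49.3 mM / 7.97 × 10⁴ = 6.18 × 10⁻⁴ mM = 0.618 μM.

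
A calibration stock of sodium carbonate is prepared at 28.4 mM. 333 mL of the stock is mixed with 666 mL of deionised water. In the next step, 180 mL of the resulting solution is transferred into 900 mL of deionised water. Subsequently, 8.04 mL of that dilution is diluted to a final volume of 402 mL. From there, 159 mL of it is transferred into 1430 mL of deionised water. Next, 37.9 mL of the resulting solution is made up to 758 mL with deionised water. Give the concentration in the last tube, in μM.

Overall dilution factor = 3 × 6 × 50 × 9.994 × 20 = 1.80 × 10⁵.
28.4 mM / 1.80 × 10⁵ = 1.58 × 10⁻⁴ mM = 0.158 μM.

0.158 μM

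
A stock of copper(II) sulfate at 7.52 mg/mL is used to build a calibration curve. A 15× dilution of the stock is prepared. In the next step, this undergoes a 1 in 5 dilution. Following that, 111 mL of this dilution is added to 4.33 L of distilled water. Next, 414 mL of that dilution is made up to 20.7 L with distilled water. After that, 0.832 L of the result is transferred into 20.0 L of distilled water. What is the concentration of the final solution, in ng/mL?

Overall dilution factor = 15 × 5 × 40.01 × 50 × 25.04 = 3.76 × 10⁶.
7.52 mg/mL / 3.76 × 10⁶ = 2.00 × 10⁻⁶ mg/mL = 2.00 ng/mL.

2.00 ng/mL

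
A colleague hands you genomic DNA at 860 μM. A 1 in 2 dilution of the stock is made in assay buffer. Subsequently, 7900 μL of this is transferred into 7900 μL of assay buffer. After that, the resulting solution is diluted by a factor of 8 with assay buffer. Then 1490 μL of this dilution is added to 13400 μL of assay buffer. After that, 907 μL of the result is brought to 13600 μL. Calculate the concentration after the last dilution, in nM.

Overall dilution factor = 2 × 2 × 8 × 9.993 × 14.99 = 4795.
860 μM / 4795 = 0.179 μM = 179 nM.

179 nM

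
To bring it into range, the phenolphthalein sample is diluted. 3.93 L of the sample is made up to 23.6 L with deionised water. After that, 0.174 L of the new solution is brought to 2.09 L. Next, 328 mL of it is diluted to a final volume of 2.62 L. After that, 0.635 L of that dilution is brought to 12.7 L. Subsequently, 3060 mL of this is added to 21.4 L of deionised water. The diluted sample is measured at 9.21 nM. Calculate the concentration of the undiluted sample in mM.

0.848 mM

Overall dilution factor = 6.005 × 12.01 × 7.988 × 20 × 7.993 = 9.21 × 10⁴.
Original = 9.21 nM × 9.21 × 10⁴ = 8.48 × 10⁵ nM = 0.848 mM.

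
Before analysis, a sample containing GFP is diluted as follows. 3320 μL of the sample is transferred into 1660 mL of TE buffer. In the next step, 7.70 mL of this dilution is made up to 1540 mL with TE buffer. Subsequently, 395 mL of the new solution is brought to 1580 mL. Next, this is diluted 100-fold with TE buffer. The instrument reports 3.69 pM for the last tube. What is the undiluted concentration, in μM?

Overall dilution factor = 501 × 200 × 4 × 100 = 4.01 × 10⁷.
Original = 3.69 pM × 4.01 × 10⁷ = 1.48 × 10⁸ pM = 148 μM.

148 μM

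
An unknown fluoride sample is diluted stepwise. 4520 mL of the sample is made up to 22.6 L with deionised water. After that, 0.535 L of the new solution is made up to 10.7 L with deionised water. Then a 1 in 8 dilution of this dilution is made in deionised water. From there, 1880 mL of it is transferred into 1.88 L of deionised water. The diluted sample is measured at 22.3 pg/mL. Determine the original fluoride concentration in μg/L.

35.7 μg/L

Overall dilution factor = 5 × 20 × 8 × 2 = 1600.
Original = 22.3 pg/mL × 1600 = 3.57 × 10⁴ pg/mL = 35.7 μg/L.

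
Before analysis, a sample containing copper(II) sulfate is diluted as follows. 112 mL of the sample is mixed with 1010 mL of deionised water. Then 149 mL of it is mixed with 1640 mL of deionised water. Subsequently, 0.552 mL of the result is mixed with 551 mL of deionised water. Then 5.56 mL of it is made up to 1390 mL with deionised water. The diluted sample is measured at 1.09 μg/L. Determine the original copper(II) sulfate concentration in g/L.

Overall dilution factor = 10.02 × 12.01 × 999.2 × 250 = 3.00 × 10⁷.
Original = 1.09 μg/L × 3.00 × 10⁷ = 3.28 × 10⁷ μg/L = 32.8 g/L.

32.8 g/L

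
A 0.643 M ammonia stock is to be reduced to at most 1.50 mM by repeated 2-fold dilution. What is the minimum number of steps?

9

Need 2ⁿ ≥ 429, so n ≥ log(429)/log(2) = 8.74.
Minimum whole steps: n = 9.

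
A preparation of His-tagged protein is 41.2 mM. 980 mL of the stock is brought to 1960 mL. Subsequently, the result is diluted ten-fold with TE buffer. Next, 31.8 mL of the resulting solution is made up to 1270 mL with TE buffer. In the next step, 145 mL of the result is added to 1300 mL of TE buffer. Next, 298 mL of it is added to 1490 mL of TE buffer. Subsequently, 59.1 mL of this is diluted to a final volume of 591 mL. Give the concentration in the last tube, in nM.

86.3 nM

Overall dilution factor = 2 × 10 × 39.94 × 9.966 × 6 × 10 = 4.78 × 10⁵.
41.2 mM / 4.78 × 10⁵ = 8.63 × 10⁻⁵ mM = 86.3 nM.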